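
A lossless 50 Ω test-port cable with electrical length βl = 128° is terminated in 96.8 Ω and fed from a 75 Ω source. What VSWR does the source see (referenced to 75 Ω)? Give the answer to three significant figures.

tan(βl) = -1.28
Z_in = Z_0·(Z_L + jZ_0·tanβl)/(Z_0 + jZ_L·tanβl) = 35.8 + j24.6 Ω
Γ_s = (Z_in − Z_s)/(Z_in + Z_s) = (-39.2 + j24.6)/(111 + j24.6), |Γ_s| = 0.408
VSWR = (1 + |Γ_s|)/(1 − |Γ_s|)

VSWR ≈ 2.38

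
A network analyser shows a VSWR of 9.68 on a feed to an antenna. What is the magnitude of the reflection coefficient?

|Γ| ≈ 0.813

|Γ| = (S − 1)/(S + 1) = (9.68 − 1)/(9.68 + 1) = 8.68/10.7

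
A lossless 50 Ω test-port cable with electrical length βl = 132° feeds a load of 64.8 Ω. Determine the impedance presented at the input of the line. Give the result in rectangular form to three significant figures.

tan(βl) = tan(132°) = -1.11
Z_in = Z_0·(Z_L + jZ_0·tanβl)/(Z_0 + jZ_L·tanβl)
     = 50·(64.8 − j55.5)/(50 − j72)

Z_in ≈ 47.1 + j12.3 Ω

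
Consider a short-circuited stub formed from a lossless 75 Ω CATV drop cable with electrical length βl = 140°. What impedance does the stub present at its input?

tan(βl) = -0.839
For a short-circuited stub, Z_in = jZ_0·tan(βl)

Z_in ≈ −j62.9 Ω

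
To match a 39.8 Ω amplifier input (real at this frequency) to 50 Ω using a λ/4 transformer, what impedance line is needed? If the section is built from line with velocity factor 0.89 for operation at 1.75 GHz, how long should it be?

Z_qwt = √(Z_0·R_L) = √(50 × 39.8) = √1990
λ = 0.89·c/f = 0.153 m, so l = λ/4 = 0.0381 m

Z_qwt ≈ 44.6 Ω; length ≈ 3.81 cm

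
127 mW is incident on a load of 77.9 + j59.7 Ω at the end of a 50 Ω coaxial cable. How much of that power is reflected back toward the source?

|Γ| = |(27.9 + j59.7)/(127.9 + j59.7)| = 0.467
|Γ|² = 0.218
P_refl = |Γ|²·P_inc = 27.7 mW, P_del = (1 − |Γ|²)·P_inc = 99.3 mW

P_reflected ≈ 27.7 mW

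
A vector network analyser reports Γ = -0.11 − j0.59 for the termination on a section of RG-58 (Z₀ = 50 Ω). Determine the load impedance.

Z_L ≈ 20.2 − j37.3 Ω

Z_L = Z_0·(1 + Γ)/(1 − Γ) = 50·(0.89 − j0.59)/(1.11 + j0.59)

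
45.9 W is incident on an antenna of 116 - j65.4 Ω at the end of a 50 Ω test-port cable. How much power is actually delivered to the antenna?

|Γ| = |(66 − j65.4)/(166 − j65.4)| = 0.521
|Γ|² = 0.271
P_refl = |Γ|²·P_inc = 12.4 W, P_del = (1 − |Γ|²)·P_inc = 33.5 W

P_delivered ≈ 33.5 W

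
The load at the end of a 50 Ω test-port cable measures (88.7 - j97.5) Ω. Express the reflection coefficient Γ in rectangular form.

Γ ≈ 0.517 − j0.339

Γ = (Z_L − Z_0)/(Z_L + Z_0) = (38.7 − j97.5)/(138.7 − j97.5)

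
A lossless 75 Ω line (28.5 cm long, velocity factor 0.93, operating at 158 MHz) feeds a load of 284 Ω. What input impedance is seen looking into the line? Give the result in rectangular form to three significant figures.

Z_in ≈ 26.8 − j42.3 Ω

λ = v/f = 0.93·c / 158 MHz = 1.77 m
βl = 2π·l/λ = 2π × 0.161 = 58.1°
tan(βl) = tan(58.1°) = 1.61
Z_in = Z_0·(Z_L + jZ_0·tanβl)/(Z_0 + jZ_L·tanβl)
     = 75·(284 + j121)/(75 + j456)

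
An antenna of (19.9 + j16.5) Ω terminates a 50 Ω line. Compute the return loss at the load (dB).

Γ = (-30.1 + j16.5)/(69.9 + j16.5), |Γ| = 0.478
RL = −20·log₁₀|Γ| = −20·log₁₀(0.478)

RL ≈ 6.41 dB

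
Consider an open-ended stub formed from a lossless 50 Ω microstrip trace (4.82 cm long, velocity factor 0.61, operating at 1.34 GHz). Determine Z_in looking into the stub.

Z_in ≈ +j37.8 Ω

λ = v/f = 0.61·c / 1.34 GHz = 0.137 m
βl = 2π·l/λ = 2π × 0.353 = 127°
tan(βl) = -1.32
For an open-ended stub, Z_in = −jZ_0·cot(βl) = −jZ_0/tan(βl)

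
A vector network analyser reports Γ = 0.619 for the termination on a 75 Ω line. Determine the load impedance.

Z_L = Z_0·(1 + Γ)/(1 − Γ) = 75·(1.62)/(0.381)

Z_L ≈ 319 Ω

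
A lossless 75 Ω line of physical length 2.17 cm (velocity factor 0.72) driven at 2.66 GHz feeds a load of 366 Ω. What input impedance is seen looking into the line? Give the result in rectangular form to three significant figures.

λ = v/f = 0.72·c / 2.66 GHz = 0.0812 m
βl = 2π·l/λ = 2π × 0.267 = 96.2°
tan(βl) = tan(96.2°) = -9.2
Z_in = Z_0·(Z_L + jZ_0·tanβl)/(Z_0 + jZ_L·tanβl)
     = 75·(366 − j690)/(75 − j3370)

Z_in ≈ 15.5 + j7.81 Ω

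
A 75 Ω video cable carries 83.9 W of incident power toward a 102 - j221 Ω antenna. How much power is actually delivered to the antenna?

P_delivered ≈ 32 W

|Γ| = |(27 − j221)/(177 − j221)| = 0.786
|Γ|² = 0.618
P_refl = |Γ|²·P_inc = 51.9 W, P_del = (1 − |Γ|²)·P_inc = 32 W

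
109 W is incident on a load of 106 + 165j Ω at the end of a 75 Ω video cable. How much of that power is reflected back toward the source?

|Γ| = |(31 + j165)/(181 + j165)| = 0.685
|Γ|² = 0.47
P_refl = |Γ|²·P_inc = 51.2 W, P_del = (1 − |Γ|²)·P_inc = 57.8 W

P_reflected ≈ 51.2 W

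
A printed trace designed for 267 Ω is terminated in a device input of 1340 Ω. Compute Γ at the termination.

Γ = 0.668

Γ = (Z_L − Z_0)/(Z_L + Z_0) = (1340 − 267)/(1340 + 267) = 1073/1607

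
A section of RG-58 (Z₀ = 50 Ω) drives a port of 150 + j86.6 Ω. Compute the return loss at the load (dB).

Γ = (100 + j86.6)/(200 + j86.6), |Γ| = 0.607
RL = −20·log₁₀|Γ| = −20·log₁₀(0.607)

RL ≈ 4.34 dB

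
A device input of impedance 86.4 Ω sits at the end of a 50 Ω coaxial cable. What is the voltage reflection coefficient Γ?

Γ = 0.267

Γ = (Z_L − Z_0)/(Z_L + Z_0) = (86.4 − 50)/(86.4 + 50) = 36.4/136.4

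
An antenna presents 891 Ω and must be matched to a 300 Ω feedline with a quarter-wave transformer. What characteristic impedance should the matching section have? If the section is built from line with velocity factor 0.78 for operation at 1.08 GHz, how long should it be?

Z_qwt = √(Z_0·R_L) = √(300 × 891) = √267300
λ = 0.78·c/f = 0.217 m, so l = λ/4 = 0.0542 m

Z_qwt ≈ 517 Ω; length ≈ 5.42 cm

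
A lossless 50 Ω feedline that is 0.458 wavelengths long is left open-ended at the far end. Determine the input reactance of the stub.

X_in ≈ 185 Ω (inductive)

βl = 2π × 0.458 = 165°
tan(βl) = -0.27
For an open-ended stub, Z_in = −jZ_0·cot(βl) = −jZ_0/tan(βl)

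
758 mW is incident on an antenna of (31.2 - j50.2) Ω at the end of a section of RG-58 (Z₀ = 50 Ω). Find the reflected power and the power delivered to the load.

|Γ| = |(-18.8 − j50.2)/(81.2 − j50.2)| = 0.562
|Γ|² = 0.315
P_refl = |Γ|²·P_inc = 239 mW, P_del = (1 − |Γ|²)·P_inc = 519 mW

P_reflected ≈ 239 mW; P_delivered ≈ 519 mW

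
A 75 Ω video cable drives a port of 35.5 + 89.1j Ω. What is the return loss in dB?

RL ≈ 3.27 dB

Γ = (-39.5 + j89.1)/(110.5 + j89.1), |Γ| = 0.687
RL = −20·log₁₀|Γ| = −20·log₁₀(0.687)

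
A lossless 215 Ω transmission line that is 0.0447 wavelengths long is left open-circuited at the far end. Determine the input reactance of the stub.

βl = 2π × 0.0447 = 16.1°
tan(βl) = 0.288
For an open-circuited stub, Z_in = −jZ_0·cot(βl) = −jZ_0/tan(βl)

X_in ≈ -745 Ω (capacitive)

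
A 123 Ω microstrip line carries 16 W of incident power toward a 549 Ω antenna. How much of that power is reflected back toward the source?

Γ = (549 − 123)/(549 + 123) = 0.634
|Γ|² = 0.402
P_refl = |Γ|²·P_inc = 6.43 W, P_del = (1 − |Γ|²)·P_inc = 9.57 W

P_reflected ≈ 6.43 W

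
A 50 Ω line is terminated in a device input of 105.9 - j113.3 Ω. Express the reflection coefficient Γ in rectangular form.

Γ ≈ 0.58 − j0.305

Γ = (Z_L − Z_0)/(Z_L + Z_0) = (55.9 − j113.3)/(155.9 − j113.3)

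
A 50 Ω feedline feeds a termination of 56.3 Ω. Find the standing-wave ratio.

For a purely resistive load, VSWR = R_L/Z_0 or Z_0/R_L (whichever > 1) = 56.3/50

VSWR ≈ 1.13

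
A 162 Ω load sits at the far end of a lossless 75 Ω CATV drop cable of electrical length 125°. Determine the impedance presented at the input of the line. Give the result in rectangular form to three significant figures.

tan(βl) = tan(125°) = -1.43
Z_in = Z_0·(Z_L + jZ_0·tanβl)/(Z_0 + jZ_L·tanβl)
     = 75·(162 − j107)/(75 − j231)

Z_in ≈ 46.8 + j37.3 Ω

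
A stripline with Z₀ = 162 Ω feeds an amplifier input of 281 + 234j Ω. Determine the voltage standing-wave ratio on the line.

VSWR ≈ 3.2

Γ = (Z_L − Z_0)/(Z_L + Z_0) = (119 + j234)/(443 + j234)
|Γ| = 263/501 = 0.524
VSWR = (1 + |Γ|)/(1 − |Γ|) = 1.52/0.476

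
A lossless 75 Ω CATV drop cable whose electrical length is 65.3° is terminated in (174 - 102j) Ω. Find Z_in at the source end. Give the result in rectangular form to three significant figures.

tan(βl) = tan(65.3°) = 2.17
Z_in = Z_0·(Z_L + jZ_0·tanβl)/(Z_0 + jZ_L·tanβl)
     = 75·(174 + j61.1)/(297 + j378)

Z_in ≈ 24.2 − j15.5 Ω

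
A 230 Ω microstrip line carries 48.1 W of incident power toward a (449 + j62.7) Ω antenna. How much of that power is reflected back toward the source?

|Γ| = |(219 + j62.7)/(679 + j62.7)| = 0.334
|Γ|² = 0.112
P_refl = |Γ|²·P_inc = 5.37 W, P_del = (1 − |Γ|²)·P_inc = 42.7 W

P_reflected ≈ 5.37 W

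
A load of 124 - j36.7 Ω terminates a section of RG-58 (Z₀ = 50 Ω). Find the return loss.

RL ≈ 6.66 dB

Γ = (74 − j36.7)/(174 − j36.7), |Γ| = 0.464
RL = −20·log₁₀|Γ| = −20·log₁₀(0.464)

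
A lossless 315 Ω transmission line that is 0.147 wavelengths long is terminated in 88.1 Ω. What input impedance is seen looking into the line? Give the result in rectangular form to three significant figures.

Z_in ≈ 213 + j338 Ω

βl = 2π × 0.147 = 52.9°
tan(βl) = tan(52.9°) = 1.32
Z_in = Z_0·(Z_L + jZ_0·tanβl)/(Z_0 + jZ_L·tanβl)
     = 315·(88.1 + j417)/(315 + j117)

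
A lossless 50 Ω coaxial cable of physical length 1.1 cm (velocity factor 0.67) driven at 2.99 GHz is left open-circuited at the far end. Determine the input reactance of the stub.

λ = v/f = 0.67·c / 2.99 GHz = 0.0672 m
βl = 2π·l/λ = 2π × 0.164 = 58.9°
tan(βl) = 1.66
For an open-circuited stub, Z_in = −jZ_0·cot(βl) = −jZ_0/tan(βl)

X_in ≈ -30.2 Ω (capacitive)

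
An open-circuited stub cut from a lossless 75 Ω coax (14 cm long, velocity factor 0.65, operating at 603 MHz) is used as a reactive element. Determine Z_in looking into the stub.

Z_in ≈ +j167 Ω

λ = v/f = 0.65·c / 603 MHz = 0.323 m
βl = 2π·l/λ = 2π × 0.433 = 156°
tan(βl) = -0.448
For an open-circuited stub, Z_in = −jZ_0·cot(βl) = −jZ_0/tan(βl)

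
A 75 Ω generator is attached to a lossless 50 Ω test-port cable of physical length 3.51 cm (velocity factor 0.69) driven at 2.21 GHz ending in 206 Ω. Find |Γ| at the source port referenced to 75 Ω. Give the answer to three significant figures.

λ = v/f = 0.69·c / 2.21 GHz = 0.0937 m
βl = 2π·l/λ = 2π × 0.375 = 135°
tan(βl) = -1
Z_in = Z_0·(Z_L + jZ_0·tanβl)/(Z_0 + jZ_L·tanβl) = 22.9 + j44.3 Ω
Γ_s = (Z_in − Z_s)/(Z_in + Z_s) = (-52.1 + j44.3)/(97.9 + j44.3), |Γ_s| = 0.637

|Γ| ≈ 0.637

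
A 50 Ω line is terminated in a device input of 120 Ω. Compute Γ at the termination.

Γ = 0.412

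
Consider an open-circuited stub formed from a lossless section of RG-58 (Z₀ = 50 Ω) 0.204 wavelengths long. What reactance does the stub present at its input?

βl = 2π × 0.204 = 73.4°
tan(βl) = 3.36
For an open-circuited stub, Z_in = −jZ_0·cot(βl) = −jZ_0/tan(βl)

X_in ≈ -14.9 Ω (capacitive)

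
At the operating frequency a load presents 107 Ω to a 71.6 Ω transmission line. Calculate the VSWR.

VSWR ≈ 1.49

Γ = (107 − 71.6)/(107 + 71.6) = 0.198
VSWR = (1 + 0.198)/(1 − 0.198)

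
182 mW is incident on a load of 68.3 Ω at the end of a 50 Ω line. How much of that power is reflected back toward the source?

Γ = (68.3 − 50)/(68.3 + 50) = 0.155
|Γ|² = 0.0239
P_refl = |Γ|²·P_inc = 4.36 mW, P_del = (1 − |Γ|²)·P_inc = 178 mW

P_reflected ≈ 4.36 mW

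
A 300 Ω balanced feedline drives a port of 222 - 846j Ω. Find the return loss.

RL ≈ 1.36 dB

Γ = (-78 − j846)/(522 − j846), |Γ| = 0.855
RL = −20·log₁₀|Γ| = −20·log₁₀(0.855)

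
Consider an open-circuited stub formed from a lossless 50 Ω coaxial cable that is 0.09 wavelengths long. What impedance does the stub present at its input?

βl = 2π × 0.09 = 32.4°
tan(βl) = 0.635
For an open-circuited stub, Z_in = −jZ_0·cot(βl) = −jZ_0/tan(βl)

Z_in ≈ −j78.8 Ω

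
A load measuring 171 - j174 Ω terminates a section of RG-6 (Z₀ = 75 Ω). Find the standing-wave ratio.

VSWR ≈ 4.87

Γ = (Z_L − Z_0)/(Z_L + Z_0) = (96 − j174)/(246 − j174)
|Γ| = 199/301 = 0.66
VSWR = (1 + |Γ|)/(1 − |Γ|) = 1.66/0.34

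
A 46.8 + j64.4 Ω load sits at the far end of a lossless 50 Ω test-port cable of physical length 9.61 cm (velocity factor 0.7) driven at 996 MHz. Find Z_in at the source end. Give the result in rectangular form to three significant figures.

Z_in ≈ 26.1 + j41.8 Ω

λ = v/f = 0.7·c / 996 MHz = 0.211 m
βl = 2π·l/λ = 2π × 0.456 = 164°
tan(βl) = tan(164°) = -0.285
Z_in = Z_0·(Z_L + jZ_0·tanβl)/(Z_0 + jZ_L·tanβl)
     = 50·(46.8 + j50.1)/(68.4 − j13.3)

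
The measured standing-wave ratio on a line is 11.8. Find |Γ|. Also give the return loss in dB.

|Γ| ≈ 0.844; return loss ≈ 1.48 dB

|Γ| = (S − 1)/(S + 1) = (11.8 − 1)/(11.8 + 1) = 10.8/12.8
RL = −20·log₁₀|Γ| = −20·log₁₀(0.844)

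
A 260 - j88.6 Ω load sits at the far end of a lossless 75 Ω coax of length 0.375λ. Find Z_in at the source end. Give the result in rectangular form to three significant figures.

Z_in ≈ 43.2 + j77.3 Ω

βl = 2π × 0.375 = 135°
tan(βl) = tan(135°) = -1
Z_in = Z_0·(Z_L + jZ_0·tanβl)/(Z_0 + jZ_L·tanβl)
     = 75·(260 − j164)/(-13.6 − j260)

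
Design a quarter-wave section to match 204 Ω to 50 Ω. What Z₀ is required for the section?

Z_qwt ≈ 101 Ω

Z_qwt = √(Z_0·R_L) = √(50 × 204) = √10200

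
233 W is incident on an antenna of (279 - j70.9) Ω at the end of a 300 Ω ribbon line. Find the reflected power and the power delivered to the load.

|Γ| = |(-21 − j70.9)/(579 − j70.9)| = 0.127
|Γ|² = 0.0161
P_refl = |Γ|²·P_inc = 3.74 W, P_del = (1 − |Γ|²)·P_inc = 229 W

P_reflected ≈ 3.74 W; P_delivered ≈ 229 W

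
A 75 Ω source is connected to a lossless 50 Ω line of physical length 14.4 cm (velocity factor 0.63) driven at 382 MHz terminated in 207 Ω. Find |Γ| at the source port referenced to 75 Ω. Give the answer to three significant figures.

|Γ| ≈ 0.714

λ = v/f = 0.63·c / 382 MHz = 0.495 m
βl = 2π·l/λ = 2π × 0.291 = 105°
tan(βl) = -3.79
Z_in = Z_0·(Z_L + jZ_0·tanβl)/(Z_0 + jZ_L·tanβl) = 12.9 + j12.4 Ω
Γ_s = (Z_in − Z_s)/(Z_in + Z_s) = (-62.1 + j12.4)/(87.9 + j12.4), |Γ_s| = 0.714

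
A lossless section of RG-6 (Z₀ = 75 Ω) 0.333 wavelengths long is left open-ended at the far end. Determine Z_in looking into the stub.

βl = 2π × 0.333 = 120°
tan(βl) = -1.74
For an open-ended stub, Z_in = −jZ_0·cot(βl) = −jZ_0/tan(βl)

Z_in ≈ +j43.1 Ω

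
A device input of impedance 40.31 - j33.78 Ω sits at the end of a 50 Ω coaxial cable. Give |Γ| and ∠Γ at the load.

Γ ≈ 0.364 ∠ -85.5°

Γ = (Z_L − Z_0)/(Z_L + Z_0) = (-9.69 − j33.78)/(90.31 − j33.78)
|Γ| = 35.1/96.4 = 0.364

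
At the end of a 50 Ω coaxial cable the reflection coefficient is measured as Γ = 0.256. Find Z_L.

Z_L ≈ 84.4 Ω

Z_L = Z_0·(1 + Γ)/(1 − Γ) = 50·(1.26)/(0.744)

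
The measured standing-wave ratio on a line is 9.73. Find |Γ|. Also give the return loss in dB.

|Γ| = (S − 1)/(S + 1) = (9.73 − 1)/(9.73 + 1) = 8.73/10.7
RL = −20·log₁₀|Γ| = −20·log₁₀(0.814)

|Γ| ≈ 0.814; return loss ≈ 1.79 dB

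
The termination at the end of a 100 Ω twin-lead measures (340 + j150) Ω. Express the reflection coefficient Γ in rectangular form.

Γ = (Z_L − Z_0)/(Z_L + Z_0) = (240 + j150)/(440 + j150)

Γ ≈ 0.593 + j0.139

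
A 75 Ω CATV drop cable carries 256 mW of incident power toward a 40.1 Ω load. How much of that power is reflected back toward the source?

Γ = (40.1 − 75)/(40.1 + 75) = -0.303
|Γ|² = 0.0919
P_refl = |Γ|²·P_inc = 23.5 mW, P_del = (1 − |Γ|²)·P_inc = 232 mW

P_reflected ≈ 23.5 mW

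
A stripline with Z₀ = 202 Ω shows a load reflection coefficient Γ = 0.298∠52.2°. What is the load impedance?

Z_L ≈ 254 + j131 Ω

Z_L = Z_0·(1 + Γ)/(1 − Γ) = 202·(1.18 + j0.235)/(0.817 − j0.235)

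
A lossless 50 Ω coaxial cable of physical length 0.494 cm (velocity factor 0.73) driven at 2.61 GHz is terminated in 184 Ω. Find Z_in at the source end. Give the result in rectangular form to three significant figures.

λ = v/f = 0.73·c / 2.61 GHz = 0.0839 m
βl = 2π·l/λ = 2π × 0.0589 = 21.2°
tan(βl) = tan(21.2°) = 0.388
Z_in = Z_0·(Z_L + jZ_0·tanβl)/(Z_0 + jZ_L·tanβl)
     = 50·(184 + j19.4)/(50 + j71.3)

Z_in ≈ 69.7 − j80.1 Ω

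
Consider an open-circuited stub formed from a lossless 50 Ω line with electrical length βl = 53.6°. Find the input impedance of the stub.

Z_in ≈ −j36.9 Ω

tan(βl) = 1.36
For an open-circuited stub, Z_in = −jZ_0·cot(βl) = −jZ_0/tan(βl)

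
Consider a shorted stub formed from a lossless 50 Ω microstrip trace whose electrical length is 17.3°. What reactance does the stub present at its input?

X_in ≈ 15.6 Ω (inductive)

tan(βl) = 0.311
For a shorted stub, Z_in = jZ_0·tan(βl)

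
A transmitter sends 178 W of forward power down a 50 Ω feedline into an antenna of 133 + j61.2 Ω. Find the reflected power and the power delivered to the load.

P_reflected ≈ 50.8 W; P_delivered ≈ 127 W

|Γ| = |(83 + j61.2)/(183 + j61.2)| = 0.534
|Γ|² = 0.286
P_refl = |Γ|²·P_inc = 50.8 W, P_del = (1 − |Γ|²)·P_inc = 127 W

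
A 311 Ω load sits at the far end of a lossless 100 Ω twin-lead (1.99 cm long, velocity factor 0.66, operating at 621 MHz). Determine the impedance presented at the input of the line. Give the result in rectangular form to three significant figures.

λ = v/f = 0.66·c / 621 MHz = 0.319 m
βl = 2π·l/λ = 2π × 0.0624 = 22.5°
tan(βl) = tan(22.5°) = 0.414
Z_in = Z_0·(Z_L + jZ_0·tanβl)/(Z_0 + jZ_L·tanβl)
     = 100·(311 + j41.4)/(100 + j129)

Z_in ≈ 137 − j135 Ω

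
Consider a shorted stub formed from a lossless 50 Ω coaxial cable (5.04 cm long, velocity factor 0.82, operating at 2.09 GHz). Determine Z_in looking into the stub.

λ = v/f = 0.82·c / 2.09 GHz = 0.118 m
βl = 2π·l/λ = 2π × 0.428 = 154°
tan(βl) = -0.484
For a shorted stub, Z_in = jZ_0·tan(βl)

Z_in ≈ −j24.2 Ω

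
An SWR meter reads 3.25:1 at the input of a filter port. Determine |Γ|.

|Γ| ≈ 0.529

|Γ| = (S − 1)/(S + 1) = (3.25 − 1)/(3.25 + 1) = 2.25/4.25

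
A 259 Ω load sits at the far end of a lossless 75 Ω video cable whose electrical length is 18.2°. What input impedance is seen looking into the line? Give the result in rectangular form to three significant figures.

Z_in ≈ 125 − j118 Ω

tan(βl) = tan(18.2°) = 0.329
Z_in = Z_0·(Z_L + jZ_0·tanβl)/(Z_0 + jZ_L·tanβl)
     = 75·(259 + j24.7)/(75 + j85.2)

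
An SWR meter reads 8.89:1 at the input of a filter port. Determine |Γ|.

|Γ| ≈ 0.798

|Γ| = (S − 1)/(S + 1) = (8.89 − 1)/(8.89 + 1) = 7.89/9.89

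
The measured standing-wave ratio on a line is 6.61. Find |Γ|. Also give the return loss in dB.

|Γ| = (S − 1)/(S + 1) = (6.61 − 1)/(6.61 + 1) = 5.61/7.61
RL = −20·log₁₀|Γ| = −20·log₁₀(0.737)

|Γ| ≈ 0.737; return loss ≈ 2.65 dB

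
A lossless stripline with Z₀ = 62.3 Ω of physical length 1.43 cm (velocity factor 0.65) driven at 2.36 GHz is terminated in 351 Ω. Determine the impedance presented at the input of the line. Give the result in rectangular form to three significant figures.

λ = v/f = 0.65·c / 2.36 GHz = 0.0826 m
βl = 2π·l/λ = 2π × 0.173 = 62.3°
tan(βl) = tan(62.3°) = 1.91
Z_in = Z_0·(Z_L + jZ_0·tanβl)/(Z_0 + jZ_L·tanβl)
     = 62.3·(351 + j119)/(62.3 + j669)

Z_in ≈ 14 − j31.4 Ω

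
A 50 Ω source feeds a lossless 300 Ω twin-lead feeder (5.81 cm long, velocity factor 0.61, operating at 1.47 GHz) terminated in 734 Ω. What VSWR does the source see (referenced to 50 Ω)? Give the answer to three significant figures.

VSWR ≈ 14.2

λ = v/f = 0.61·c / 1.47 GHz = 0.124 m
βl = 2π·l/λ = 2π × 0.467 = 168°
tan(βl) = -0.212
Z_in = Z_0·(Z_L + jZ_0·tanβl)/(Z_0 + jZ_L·tanβl) = 604 + j250 Ω
Γ_s = (Z_in − Z_s)/(Z_in + Z_s) = (554 + j250)/(654 + j250), |Γ_s| = 0.868
VSWR = (1 + |Γ_s|)/(1 − |Γ_s|)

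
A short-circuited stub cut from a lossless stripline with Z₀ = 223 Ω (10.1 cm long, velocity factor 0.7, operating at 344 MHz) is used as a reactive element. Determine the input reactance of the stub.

X_in ≈ 380 Ω (inductive)

λ = v/f = 0.7·c / 344 MHz = 0.61 m
βl = 2π·l/λ = 2π × 0.165 = 59.6°
tan(βl) = 1.7
For a short-circuited stub, Z_in = jZ_0·tan(βl)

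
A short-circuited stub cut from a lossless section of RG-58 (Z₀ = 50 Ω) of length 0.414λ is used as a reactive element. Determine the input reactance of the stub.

βl = 2π × 0.414 = 149°
tan(βl) = -0.6
For a short-circuited stub, Z_in = jZ_0·tan(βl)

X_in ≈ -30 Ω (capacitive)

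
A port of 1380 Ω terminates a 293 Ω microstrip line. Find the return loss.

RL ≈ 3.75 dB

Γ = (1380 − 293)/(1380 + 293) = 0.65
RL = −20·log₁₀|Γ| = −20·log₁₀(0.65)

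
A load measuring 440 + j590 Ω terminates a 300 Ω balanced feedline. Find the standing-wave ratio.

VSWR ≈ 4.57

Γ = (Z_L − Z_0)/(Z_L + Z_0) = (140 + j590)/(740 + j590)
|Γ| = 606/946 = 0.641
VSWR = (1 + |Γ|)/(1 − |Γ|) = 1.64/0.359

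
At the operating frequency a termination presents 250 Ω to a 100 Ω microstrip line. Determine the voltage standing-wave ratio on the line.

VSWR ≈ 2.5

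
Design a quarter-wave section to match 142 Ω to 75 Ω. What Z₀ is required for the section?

Z_qwt ≈ 103 Ω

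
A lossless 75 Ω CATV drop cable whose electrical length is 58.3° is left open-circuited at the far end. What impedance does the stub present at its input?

Z_in ≈ −j46.3 Ω

tan(βl) = 1.62
For an open-circuited stub, Z_in = −jZ_0·cot(βl) = −jZ_0/tan(βl)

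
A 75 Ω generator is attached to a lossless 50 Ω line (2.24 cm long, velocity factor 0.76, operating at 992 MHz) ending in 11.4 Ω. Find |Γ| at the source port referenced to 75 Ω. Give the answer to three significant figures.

λ = v/f = 0.76·c / 992 MHz = 0.23 m
βl = 2π·l/λ = 2π × 0.0975 = 35.1°
tan(βl) = 0.702
Z_in = Z_0·(Z_L + jZ_0·tanβl)/(Z_0 + jZ_L·tanβl) = 16.6 + j32.5 Ω
Γ_s = (Z_in − Z_s)/(Z_in + Z_s) = (-58.4 + j32.5)/(91.6 + j32.5), |Γ_s| = 0.688

|Γ| ≈ 0.688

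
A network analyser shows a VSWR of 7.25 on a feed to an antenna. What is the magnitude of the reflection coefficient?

|Γ| = (S − 1)/(S + 1) = (7.25 − 1)/(7.25 + 1) = 6.25/8.25

|Γ| ≈ 0.758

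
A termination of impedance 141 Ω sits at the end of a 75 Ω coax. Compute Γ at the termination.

Γ = 0.306

Γ = (Z_L − Z_0)/(Z_L + Z_0) = (141 − 75)/(141 + 75) = 66/216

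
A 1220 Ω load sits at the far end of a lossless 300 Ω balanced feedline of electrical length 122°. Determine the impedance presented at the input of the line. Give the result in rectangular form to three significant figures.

Z_in ≈ 100 + j172 Ω

tan(βl) = tan(122°) = -1.6
Z_in = Z_0·(Z_L + jZ_0·tanβl)/(Z_0 + jZ_L·tanβl)
     = 300·(1220 − j480)/(300 − j1950)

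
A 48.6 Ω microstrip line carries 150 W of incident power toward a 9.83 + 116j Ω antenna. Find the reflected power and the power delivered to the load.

|Γ| = |(-38.77 + j116)/(58.43 + j116)| = 0.942
|Γ|² = 0.887
P_refl = |Γ|²·P_inc = 133 W, P_del = (1 − |Γ|²)·P_inc = 17 W

P_reflected ≈ 133 W; P_delivered ≈ 17 W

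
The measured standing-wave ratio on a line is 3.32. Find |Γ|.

|Γ| ≈ 0.537

|Γ| = (S − 1)/(S + 1) = (3.32 − 1)/(3.32 + 1) = 2.32/4.32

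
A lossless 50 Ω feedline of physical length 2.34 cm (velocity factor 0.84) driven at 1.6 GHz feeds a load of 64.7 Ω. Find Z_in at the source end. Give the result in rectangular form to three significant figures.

λ = v/f = 0.84·c / 1.6 GHz = 0.158 m
βl = 2π·l/λ = 2π × 0.149 = 53.5°
tan(βl) = tan(53.5°) = 1.35
Z_in = Z_0·(Z_L + jZ_0·tanβl)/(Z_0 + jZ_L·tanβl)
     = 50·(64.7 + j67.5)/(50 + j87.4)

Z_in ≈ 45.1 − j11.2 Ω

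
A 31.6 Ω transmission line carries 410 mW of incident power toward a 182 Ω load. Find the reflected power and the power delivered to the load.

P_reflected ≈ 203 mW; P_delivered ≈ 207 mW

Γ = (182 − 31.6)/(182 + 31.6) = 0.704
|Γ|² = 0.496
P_refl = |Γ|²·P_inc = 203 mW, P_del = (1 − |Γ|²)·P_inc = 207 mW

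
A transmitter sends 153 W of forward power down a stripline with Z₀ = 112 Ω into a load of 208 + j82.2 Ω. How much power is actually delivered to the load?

P_delivered ≈ 131 W

|Γ| = |(96 + j82.2)/(320 + j82.2)| = 0.383
|Γ|² = 0.146
P_refl = |Γ|²·P_inc = 22.4 W, P_del = (1 − |Γ|²)·P_inc = 131 W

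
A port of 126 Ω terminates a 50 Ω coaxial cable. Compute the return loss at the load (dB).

RL ≈ 7.29 dB

Γ = (126 − 50)/(126 + 50) = 0.432
RL = −20·log₁₀|Γ| = −20·log₁₀(0.432)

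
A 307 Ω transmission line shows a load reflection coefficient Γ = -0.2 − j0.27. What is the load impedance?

Z_L = Z_0·(1 + Γ)/(1 − Γ) = 307·(0.8 − j0.27)/(1.2 + j0.27)

Z_L ≈ 180 − j110 Ω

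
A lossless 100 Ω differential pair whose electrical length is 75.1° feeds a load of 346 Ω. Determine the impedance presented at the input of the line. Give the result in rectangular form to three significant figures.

tan(βl) = tan(75.1°) = 3.76
Z_in = Z_0·(Z_L + jZ_0·tanβl)/(Z_0 + jZ_L·tanβl)
     = 100·(346 + j376)/(100 + j1300)

Z_in ≈ 30.8 − j24.2 Ω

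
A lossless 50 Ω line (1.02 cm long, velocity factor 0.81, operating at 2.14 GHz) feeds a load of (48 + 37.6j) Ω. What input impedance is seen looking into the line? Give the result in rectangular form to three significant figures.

Z_in ≈ 104 + j11 Ω

λ = v/f = 0.81·c / 2.14 GHz = 0.114 m
βl = 2π·l/λ = 2π × 0.0898 = 32.3°
tan(βl) = tan(32.3°) = 0.633
Z_in = Z_0·(Z_L + jZ_0·tanβl)/(Z_0 + jZ_L·tanβl)
     = 50·(48 + j69.3)/(26.2 + j30.4)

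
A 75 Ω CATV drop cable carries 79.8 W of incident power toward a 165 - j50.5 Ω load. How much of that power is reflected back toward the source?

P_reflected ≈ 14.1 W

|Γ| = |(90 − j50.5)/(240 − j50.5)| = 0.421
|Γ|² = 0.177
P_refl = |Γ|²·P_inc = 14.1 W, P_del = (1 − |Γ|²)·P_inc = 65.7 W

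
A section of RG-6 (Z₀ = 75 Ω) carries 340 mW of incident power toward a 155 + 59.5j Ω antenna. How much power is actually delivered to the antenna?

P_delivered ≈ 280 mW

|Γ| = |(80 + j59.5)/(230 + j59.5)| = 0.42
|Γ|² = 0.176
P_refl = |Γ|²·P_inc = 59.9 mW, P_del = (1 − |Γ|²)·P_inc = 280 mW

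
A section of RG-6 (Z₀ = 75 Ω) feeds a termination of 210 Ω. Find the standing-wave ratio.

VSWR ≈ 2.8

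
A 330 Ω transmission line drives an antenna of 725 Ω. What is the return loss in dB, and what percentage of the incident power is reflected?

Γ = (725 − 330)/(725 + 330) = 0.374
RL = −20·log₁₀(0.374) = 8.53 dB
P_refl/P_inc = |Γ|² = 0.14

RL ≈ 8.53 dB; 14% of incident power reflected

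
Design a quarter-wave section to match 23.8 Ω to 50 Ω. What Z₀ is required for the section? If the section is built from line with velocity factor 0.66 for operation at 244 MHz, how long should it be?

Z_qwt = √(Z_0·R_L) = √(50 × 23.8) = √1190
λ = 0.66·c/f = 0.811 m, so l = λ/4 = 0.203 m

Z_qwt ≈ 34.5 Ω; length ≈ 20.3 cm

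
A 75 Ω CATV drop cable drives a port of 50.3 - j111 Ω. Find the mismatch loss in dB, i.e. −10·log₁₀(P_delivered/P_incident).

mismatch loss ≈ 2.69 dB

Γ = (-24.7 − j111)/(125.3 − j111), |Γ| = 0.679
|Γ|² = 0.461, so P_del/P_inc = 1 − |Γ|² = 0.539
ML = −10·log₁₀(1 − |Γ|²)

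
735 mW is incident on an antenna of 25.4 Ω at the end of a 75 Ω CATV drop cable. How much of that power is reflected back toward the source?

P_reflected ≈ 179 mW

Γ = (25.4 − 75)/(25.4 + 75) = -0.494
|Γ|² = 0.244
P_refl = |Γ|²·P_inc = 179 mW, P_del = (1 − |Γ|²)·P_inc = 556 mW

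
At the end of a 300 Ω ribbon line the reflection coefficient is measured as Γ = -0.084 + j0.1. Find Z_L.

Z_L = Z_0·(1 + Γ)/(1 − Γ) = 300·(0.916 + j0.1)/(1.08 − j0.1)

Z_L ≈ 249 + j50.6 Ω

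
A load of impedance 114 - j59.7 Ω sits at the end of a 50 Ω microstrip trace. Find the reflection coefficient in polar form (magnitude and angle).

Γ ≈ 0.501 ∠ -23°

Γ = (Z_L − Z_0)/(Z_L + Z_0) = (64 − j59.7)/(164 − j59.7)
|Γ| = 87.5/175 = 0.501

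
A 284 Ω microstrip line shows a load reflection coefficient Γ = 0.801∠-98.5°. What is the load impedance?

Z_L ≈ 54.2 − j240 Ω

Z_L = Z_0·(1 + Γ)/(1 − Γ) = 284·(0.882 − j0.792)/(1.12 + j0.792)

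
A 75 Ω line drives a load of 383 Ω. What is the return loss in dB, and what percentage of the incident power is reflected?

RL ≈ 3.45 dB; 45.2% of incident power reflected

Γ = (383 − 75)/(383 + 75) = 0.672
RL = −20·log₁₀(0.672) = 3.45 dB
P_refl/P_inc = |Γ|² = 0.452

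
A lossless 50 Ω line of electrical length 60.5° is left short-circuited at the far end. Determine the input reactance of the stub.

X_in ≈ 88.4 Ω (inductive)

tan(βl) = 1.77
For a short-circuited stub, Z_in = jZ_0·tan(βl)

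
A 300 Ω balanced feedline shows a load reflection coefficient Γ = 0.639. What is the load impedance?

Z_L ≈ 1360 Ω

Z_L = Z_0·(1 + Γ)/(1 − Γ) = 300·(1.64)/(0.361)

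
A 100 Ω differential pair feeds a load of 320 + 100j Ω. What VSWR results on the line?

Γ = (Z_L − Z_0)/(Z_L + Z_0) = (220 + j100)/(420 + j100)
|Γ| = 242/432 = 0.56
VSWR = (1 + |Γ|)/(1 − |Γ|) = 1.56/0.44

VSWR ≈ 3.54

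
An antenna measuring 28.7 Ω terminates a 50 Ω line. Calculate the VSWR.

VSWR ≈ 1.74

For a purely resistive load, VSWR = R_L/Z_0 or Z_0/R_L (whichever > 1) = 50/28.7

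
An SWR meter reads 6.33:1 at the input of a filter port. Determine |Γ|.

|Γ| ≈ 0.727

|Γ| = (S − 1)/(S + 1) = (6.33 − 1)/(6.33 + 1) = 5.33/7.33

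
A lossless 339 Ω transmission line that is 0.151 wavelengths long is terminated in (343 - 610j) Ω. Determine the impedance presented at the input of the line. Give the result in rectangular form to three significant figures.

βl = 2π × 0.151 = 54.4°
tan(βl) = tan(54.4°) = 1.39
Z_in = Z_0·(Z_L + jZ_0·tanβl)/(Z_0 + jZ_L·tanβl)
     = 339·(343 − j137)/(1190 + j478)

Z_in ≈ 70.6 − j67.5 Ω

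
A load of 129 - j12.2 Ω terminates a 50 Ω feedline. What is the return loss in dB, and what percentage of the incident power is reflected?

RL ≈ 7.02 dB; 19.9% of incident power reflected

Γ = (79 − j12.2)/(179 − j12.2), |Γ| = 0.446
RL = −20·log₁₀(0.446) = 7.02 dB
P_refl/P_inc = |Γ|² = 0.199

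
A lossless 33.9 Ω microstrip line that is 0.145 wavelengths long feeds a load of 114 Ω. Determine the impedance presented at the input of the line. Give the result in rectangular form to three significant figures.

Z_in ≈ 15.3 − j22.8 Ω

βl = 2π × 0.145 = 52.2°
tan(βl) = tan(52.2°) = 1.29
Z_in = Z_0·(Z_L + jZ_0·tanβl)/(Z_0 + jZ_L·tanβl)
     = 33.9·(114 + j43.7)/(33.9 + j147)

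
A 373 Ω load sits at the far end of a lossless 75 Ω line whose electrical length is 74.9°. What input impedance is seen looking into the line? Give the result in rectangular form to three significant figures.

tan(βl) = tan(74.9°) = 3.71
Z_in = Z_0·(Z_L + jZ_0·tanβl)/(Z_0 + jZ_L·tanβl)
     = 75·(373 + j278)/(75 + j1380)

Z_in ≈ 16.1 − j19.4 Ω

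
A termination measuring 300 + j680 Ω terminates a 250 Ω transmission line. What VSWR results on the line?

VSWR ≈ 8.07

Γ = (Z_L − Z_0)/(Z_L + Z_0) = (50 + j680)/(550 + j680)
|Γ| = 682/875 = 0.78
VSWR = (1 + |Γ|)/(1 − |Γ|) = 1.78/0.22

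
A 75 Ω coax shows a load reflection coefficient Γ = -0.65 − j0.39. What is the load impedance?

Z_L ≈ 11.1 − j20.4 Ω

Z_L = Z_0·(1 + Γ)/(1 − Γ) = 75·(0.35 − j0.39)/(1.65 + j0.39)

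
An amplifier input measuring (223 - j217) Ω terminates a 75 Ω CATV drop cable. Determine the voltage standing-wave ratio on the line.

Γ = (Z_L − Z_0)/(Z_L + Z_0) = (148 − j217)/(298 − j217)
|Γ| = 263/369 = 0.713
VSWR = (1 + |Γ|)/(1 − |Γ|) = 1.71/0.287

VSWR ≈ 5.96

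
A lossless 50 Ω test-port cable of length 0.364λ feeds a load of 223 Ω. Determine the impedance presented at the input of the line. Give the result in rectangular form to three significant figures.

Z_in ≈ 19 + j39.8 Ω

βl = 2π × 0.364 = 131°
tan(βl) = tan(131°) = -1.15
Z_in = Z_0·(Z_L + jZ_0·tanβl)/(Z_0 + jZ_L·tanβl)
     = 50·(223 − j57.4)/(50 − j256)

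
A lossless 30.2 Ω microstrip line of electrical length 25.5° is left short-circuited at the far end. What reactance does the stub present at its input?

tan(βl) = 0.477
For a short-circuited stub, Z_in = jZ_0·tan(βl)

X_in ≈ 14.4 Ω (inductive)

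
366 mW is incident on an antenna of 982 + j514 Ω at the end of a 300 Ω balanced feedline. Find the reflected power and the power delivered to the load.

P_reflected ≈ 140 mW; P_delivered ≈ 226 mW

|Γ| = |(682 + j514)/(1282 + j514)| = 0.618
|Γ|² = 0.382
P_refl = |Γ|²·P_inc = 140 mW, P_del = (1 − |Γ|²)·P_inc = 226 mW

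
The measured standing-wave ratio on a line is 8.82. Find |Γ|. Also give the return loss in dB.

|Γ| = (S − 1)/(S + 1) = (8.82 − 1)/(8.82 + 1) = 7.82/9.82
RL = −20·log₁₀|Γ| = −20·log₁₀(0.796)

|Γ| ≈ 0.796; return loss ≈ 1.98 dB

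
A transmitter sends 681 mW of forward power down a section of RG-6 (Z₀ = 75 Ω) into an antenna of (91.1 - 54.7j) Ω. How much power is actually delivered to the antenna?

P_delivered ≈ 609 mW

|Γ| = |(16.1 − j54.7)/(166.1 − j54.7)| = 0.326
|Γ|² = 0.106
P_refl = |Γ|²·P_inc = 72.4 mW, P_del = (1 − |Γ|²)·P_inc = 609 mW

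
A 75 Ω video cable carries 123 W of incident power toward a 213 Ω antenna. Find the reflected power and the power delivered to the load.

Γ = (213 − 75)/(213 + 75) = 0.479
|Γ|² = 0.23
P_refl = |Γ|²·P_inc = 28.2 W, P_del = (1 − |Γ|²)·P_inc = 94.8 W

P_reflected ≈ 28.2 W; P_delivered ≈ 94.8 W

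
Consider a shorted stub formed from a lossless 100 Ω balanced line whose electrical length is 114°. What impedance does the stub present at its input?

Z_in ≈ −j225 Ω

tan(βl) = -2.25
For a shorted stub, Z_in = jZ_0·tan(βl)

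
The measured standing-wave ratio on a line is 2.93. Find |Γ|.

|Γ| ≈ 0.491

|Γ| = (S − 1)/(S + 1) = (2.93 − 1)/(2.93 + 1) = 1.93/3.93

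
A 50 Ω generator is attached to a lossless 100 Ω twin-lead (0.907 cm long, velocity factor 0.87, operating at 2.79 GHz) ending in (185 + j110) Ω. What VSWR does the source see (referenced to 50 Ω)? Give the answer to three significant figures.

VSWR ≈ 4.95

λ = v/f = 0.87·c / 2.79 GHz = 0.0935 m
βl = 2π·l/λ = 2π × 0.097 = 34.9°
tan(βl) = 0.698
Z_in = Z_0·(Z_L + jZ_0·tanβl)/(Z_0 + jZ_L·tanβl) = 160 − j115 Ω
Γ_s = (Z_in − Z_s)/(Z_in + Z_s) = (110 − j115)/(210 − j115), |Γ_s| = 0.664
VSWR = (1 + |Γ_s|)/(1 − |Γ_s|)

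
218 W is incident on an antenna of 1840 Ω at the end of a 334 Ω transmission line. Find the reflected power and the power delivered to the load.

Γ = (1840 − 334)/(1840 + 334) = 0.693
|Γ|² = 0.48
P_refl = |Γ|²·P_inc = 105 W, P_del = (1 − |Γ|²)·P_inc = 113 W

P_reflected ≈ 105 W; P_delivered ≈ 113 W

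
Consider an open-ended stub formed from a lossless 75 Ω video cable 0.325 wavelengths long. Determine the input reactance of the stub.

βl = 2π × 0.325 = 117°
tan(βl) = -1.96
For an open-ended stub, Z_in = −jZ_0·cot(βl) = −jZ_0/tan(βl)

X_in ≈ 38.2 Ω (inductive)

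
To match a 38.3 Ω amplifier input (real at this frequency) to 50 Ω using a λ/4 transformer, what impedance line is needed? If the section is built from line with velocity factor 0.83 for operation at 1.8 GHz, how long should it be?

Z_qwt = √(Z_0·R_L) = √(50 × 38.3) = √1915
λ = 0.83·c/f = 0.138 m, so l = λ/4 = 0.0346 m

Z_qwt ≈ 43.8 Ω; length ≈ 3.46 cm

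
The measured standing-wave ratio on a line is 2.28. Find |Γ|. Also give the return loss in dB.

|Γ| = (S − 1)/(S + 1) = (2.28 − 1)/(2.28 + 1) = 1.28/3.28
RL = −20·log₁₀|Γ| = −20·log₁₀(0.39)

|Γ| ≈ 0.39; return loss ≈ 8.17 dB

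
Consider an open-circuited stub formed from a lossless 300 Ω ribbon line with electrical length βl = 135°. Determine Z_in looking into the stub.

tan(βl) = -1
For an open-circuited stub, Z_in = −jZ_0·cot(βl) = −jZ_0/tan(βl)

Z_in ≈ +j300 Ω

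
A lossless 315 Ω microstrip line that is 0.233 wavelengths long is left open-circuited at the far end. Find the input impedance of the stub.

Z_in ≈ −j33.8 Ω

βl = 2π × 0.233 = 83.9°
tan(βl) = 9.33
For an open-circuited stub, Z_in = −jZ_0·cot(βl) = −jZ_0/tan(βl)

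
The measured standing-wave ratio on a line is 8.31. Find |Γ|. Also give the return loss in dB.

|Γ| = (S − 1)/(S + 1) = (8.31 − 1)/(8.31 + 1) = 7.31/9.31
RL = −20·log₁₀|Γ| = −20·log₁₀(0.785)

|Γ| ≈ 0.785; return loss ≈ 2.1 dB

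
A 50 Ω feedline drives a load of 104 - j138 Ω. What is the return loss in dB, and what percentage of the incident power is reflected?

RL ≈ 2.89 dB; 51.4% of incident power reflected

Γ = (54 − j138)/(154 − j138), |Γ| = 0.717
RL = −20·log₁₀(0.717) = 2.89 dB
P_refl/P_inc = |Γ|² = 0.514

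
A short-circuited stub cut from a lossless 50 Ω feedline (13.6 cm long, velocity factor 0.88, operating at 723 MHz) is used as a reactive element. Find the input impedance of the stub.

Z_in ≈ −j51.6 Ω

λ = v/f = 0.88·c / 723 MHz = 0.365 m
βl = 2π·l/λ = 2π × 0.372 = 134°
tan(βl) = -1.03
For a short-circuited stub, Z_in = jZ_0·tan(βl)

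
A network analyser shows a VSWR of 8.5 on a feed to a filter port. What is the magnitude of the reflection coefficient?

|Γ| ≈ 0.789

|Γ| = (S − 1)/(S + 1) = (8.5 − 1)/(8.5 + 1) = 7.5/9.5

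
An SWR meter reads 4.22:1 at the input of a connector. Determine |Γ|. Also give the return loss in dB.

|Γ| ≈ 0.617; return loss ≈ 4.2 dB

|Γ| = (S − 1)/(S + 1) = (4.22 − 1)/(4.22 + 1) = 3.22/5.22
RL = −20·log₁₀|Γ| = −20·log₁₀(0.617)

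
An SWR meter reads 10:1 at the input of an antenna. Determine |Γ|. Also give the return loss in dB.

|Γ| = (S − 1)/(S + 1) = (10 − 1)/(10 + 1) = 9/11
RL = −20·log₁₀|Γ| = −20·log₁₀(0.818)

|Γ| ≈ 0.818; return loss ≈ 1.74 dB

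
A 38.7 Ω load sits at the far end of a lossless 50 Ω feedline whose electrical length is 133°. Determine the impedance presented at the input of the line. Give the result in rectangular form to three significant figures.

Z_in ≈ 49.3 − j12.7 Ω

tan(βl) = tan(133°) = -1.07
Z_in = Z_0·(Z_L + jZ_0·tanβl)/(Z_0 + jZ_L·tanβl)
     = 50·(38.7 − j53.6)/(50 − j41.5)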